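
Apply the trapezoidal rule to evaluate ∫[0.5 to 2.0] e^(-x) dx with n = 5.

f(x) = e^(-x)
a = 0.5, b = 2.0, n = 5
h = (b - a)/n = 0.300000

Trapezoidal rule: (h/2)[f(x₀) + 2f(x₁) + 2f(x₂) + ... + f(xₙ)]

x_0 = 0.5000, f(x_0) = 0.606531, coefficient = 1
x_1 = 0.8000, f(x_1) = 0.449329, coefficient = 2
x_2 = 1.1000, f(x_2) = 0.332871, coefficient = 2
x_3 = 1.4000, f(x_3) = 0.246597, coefficient = 2
x_4 = 1.7000, f(x_4) = 0.182684, coefficient = 2
x_5 = 2.0000, f(x_5) = 0.135335, coefficient = 1

I ≈ (0.300000/2) × 3.164827 = 0.474724
Exact value: 0.471195
Error: 0.003529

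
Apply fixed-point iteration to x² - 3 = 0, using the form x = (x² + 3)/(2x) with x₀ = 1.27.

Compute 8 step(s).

Equation: x² - 3 = 0
Fixed-point form: x = (x² + 3)/(2x)
x₀ = 1.27

x_1 = g(1.270000) = 1.816102
x_2 = g(1.816102) = 1.733996
x_3 = g(1.733996) = 1.732052
x_4 = g(1.732052) = 1.732051
x_5 = g(1.732051) = 1.732051
x_6 = g(1.732051) = 1.732051
x_7 = g(1.732051) = 1.732051
x_8 = g(1.732051) = 1.732051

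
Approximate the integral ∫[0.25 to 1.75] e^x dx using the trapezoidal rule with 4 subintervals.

f(x) = e^x
a = 0.25, b = 1.75, n = 4
h = (b - a)/n = 0.375000

Trapezoidal rule: (h/2)[f(x₀) + 2f(x₁) + 2f(x₂) + ... + f(xₙ)]

x_0 = 0.2500, f(x_0) = 1.284025, coefficient = 1
x_1 = 0.6250, f(x_1) = 1.868246, coefficient = 2
x_2 = 1.0000, f(x_2) = 2.718282, coefficient = 2
x_3 = 1.3750, f(x_3) = 3.955077, coefficient = 2
x_4 = 1.7500, f(x_4) = 5.754603, coefficient = 1

I ≈ (0.375000/2) × 24.121837 = 4.522844
Exact value: 4.470577
Error: 0.052267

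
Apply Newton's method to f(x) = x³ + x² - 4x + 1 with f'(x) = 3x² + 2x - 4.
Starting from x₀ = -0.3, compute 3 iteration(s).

f(x) = x³ + x² - 4x + 1
f'(x) = 3x² + 2x - 4
x₀ = -0.3

Newton-Raphson formula: x_{n+1} = x_n - f(x_n)/f'(x_n)

Iteration 1:
  f(-0.300000) = 2.263000
  f'(-0.300000) = -4.330000
  x_1 = -0.300000 - 2.263000/(-4.330000) = 0.222633
Iteration 2:
  f(0.222633) = 0.170069
  f'(0.222633) = -3.406038
  x_2 = 0.222633 - 0.170069/(-3.406038) = 0.272564
Iteration 3:
  f(0.272564) = 0.004283
  f'(0.272564) = -3.231997
  x_3 = 0.272564 - 0.004283/(-3.231997) = 0.273890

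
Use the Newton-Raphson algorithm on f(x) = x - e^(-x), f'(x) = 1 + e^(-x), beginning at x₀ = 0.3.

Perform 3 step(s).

f(x) = x - e^(-x)
f'(x) = 1 + e^(-x)
x₀ = 0.3

Newton-Raphson formula: x_{n+1} = x_n - f(x_n)/f'(x_n)

Iteration 1:
  f(0.300000) = -0.440818
  f'(0.300000) = 1.740818
  x_1 = 0.300000 - (-0.440818)/1.740818 = 0.553225
Iteration 2:
  f(0.553225) = -0.021868
  f'(0.553225) = 1.575092
  x_2 = 0.553225 - (-0.021868)/1.575092 = 0.567108
Iteration 3:
  f(0.567108) = -0.000055
  f'(0.567108) = 1.567163
  x_3 = 0.567108 - (-0.000055)/1.567163 = 0.567143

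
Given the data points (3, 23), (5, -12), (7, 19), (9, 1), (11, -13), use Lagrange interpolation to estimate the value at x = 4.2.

Lagrange interpolation formula:
P(x) = Σ yᵢ × Lᵢ(x)
where Lᵢ(x) = Π_{j≠i} (x - xⱼ)/(xᵢ - xⱼ)

L_0(4.2) = (4.2 - 5)/(3 - 5) × (4.2 - 7)/(3 - 7) × (4.2 - 9)/(3 - 9) × (4.2 - 11)/(3 - 11) = 0.190400
L_1(4.2) = (4.2 - 3)/(5 - 3) × (4.2 - 7)/(5 - 7) × (4.2 - 9)/(5 - 9) × (4.2 - 11)/(5 - 11) = 1.142400
L_2(4.2) = (4.2 - 3)/(7 - 3) × (4.2 - 5)/(7 - 5) × (4.2 - 9)/(7 - 9) × (4.2 - 11)/(7 - 11) = -0.489600
L_3(4.2) = (4.2 - 3)/(9 - 3) × (4.2 - 5)/(9 - 5) × (4.2 - 7)/(9 - 7) × (4.2 - 11)/(9 - 11) = 0.190400
L_4(4.2) = (4.2 - 3)/(11 - 3) × (4.2 - 5)/(11 - 5) × (4.2 - 7)/(11 - 7) × (4.2 - 9)/(11 - 9) = -0.033600

P(4.2) = 23×L_0(4.2) + (-12)×L_1(4.2) + 19×L_2(4.2) + 1×L_3(4.2) + (-13)×L_4(4.2)
P(4.2) = -18.004800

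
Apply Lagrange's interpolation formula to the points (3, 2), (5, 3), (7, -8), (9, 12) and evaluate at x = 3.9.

Lagrange interpolation formula:
P(x) = Σ yᵢ × Lᵢ(x)
where Lᵢ(x) = Π_{j≠i} (x - xⱼ)/(xᵢ - xⱼ)

L_0(3.9) = (3.9 - 5)/(3 - 5) × (3.9 - 7)/(3 - 7) × (3.9 - 9)/(3 - 9) = 0.362313
L_1(3.9) = (3.9 - 3)/(5 - 3) × (3.9 - 7)/(5 - 7) × (3.9 - 9)/(5 - 9) = 0.889312
L_2(3.9) = (3.9 - 3)/(7 - 3) × (3.9 - 5)/(7 - 5) × (3.9 - 9)/(7 - 9) = -0.315562
L_3(3.9) = (3.9 - 3)/(9 - 3) × (3.9 - 5)/(9 - 5) × (3.9 - 7)/(9 - 7) = 0.063938

P(3.9) = 2×L_0(3.9) + 3×L_1(3.9) + (-8)×L_2(3.9) + 12×L_3(3.9)
P(3.9) = 6.684312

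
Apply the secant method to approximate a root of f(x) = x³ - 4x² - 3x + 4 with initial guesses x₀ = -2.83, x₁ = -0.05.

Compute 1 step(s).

f(x) = x³ - 4x² - 3x + 4
x₀ = -2.83, x₁ = -0.05

Secant formula: x_{n+1} = x_n - f(x_n)(x_n - x_{n-1})/(f(x_n) - f(x_{n-1}))

Iteration 1:
  f(-2.830000) = -42.210787
  f(-0.050000) = 4.139875
  x_2 = -0.050000 - 4.139875×(-0.050000 - (-2.830000))/(4.139875 - (-42.210787))
       = -0.298300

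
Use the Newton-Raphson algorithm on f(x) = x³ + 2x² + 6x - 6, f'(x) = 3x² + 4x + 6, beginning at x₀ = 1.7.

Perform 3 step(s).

f(x) = x³ + 2x² + 6x - 6
f'(x) = 3x² + 4x + 6
x₀ = 1.7

Newton-Raphson formula: x_{n+1} = x_n - f(x_n)/f'(x_n)

Iteration 1:
  f(1.700000) = 14.893000
  f'(1.700000) = 21.470000
  x_1 = 1.700000 - 14.893000/21.470000 = 1.006334
Iteration 2:
  f(1.006334) = 3.082548
  f'(1.006334) = 13.063465
  x_2 = 1.006334 - 3.082548/13.063465 = 0.770367
Iteration 3:
  f(0.770367) = 0.266322
  f'(0.770367) = 10.861866
  x_3 = 0.770367 - 0.266322/10.861866 = 0.745848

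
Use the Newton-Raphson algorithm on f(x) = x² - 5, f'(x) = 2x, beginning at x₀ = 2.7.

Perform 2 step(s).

f(x) = x² - 5
f'(x) = 2x
x₀ = 2.7

Newton-Raphson formula: x_{n+1} = x_n - f(x_n)/f'(x_n)

Iteration 1:
  f(2.700000) = 2.290000
  f'(2.700000) = 5.400000
  x_1 = 2.700000 - 2.290000/5.400000 = 2.275926
Iteration 2:
  f(2.275926) = 0.179839
  f'(2.275926) = 4.551852
  x_2 = 2.275926 - 0.179839/4.551852 = 2.236417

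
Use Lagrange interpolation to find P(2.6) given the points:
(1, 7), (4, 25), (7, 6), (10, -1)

Lagrange interpolation formula:
P(x) = Σ yᵢ × Lᵢ(x)
where Lᵢ(x) = Π_{j≠i} (x - xⱼ)/(xᵢ - xⱼ)

L_0(2.6) = (2.6 - 4)/(1 - 4) × (2.6 - 7)/(1 - 7) × (2.6 - 10)/(1 - 10) = 0.281383
L_1(2.6) = (2.6 - 1)/(4 - 1) × (2.6 - 7)/(4 - 7) × (2.6 - 10)/(4 - 10) = 0.964741
L_2(2.6) = (2.6 - 1)/(7 - 1) × (2.6 - 4)/(7 - 4) × (2.6 - 10)/(7 - 10) = -0.306963
L_3(2.6) = (2.6 - 1)/(10 - 1) × (2.6 - 4)/(10 - 4) × (2.6 - 7)/(10 - 7) = 0.060840

P(2.6) = 7×L_0(2.6) + 25×L_1(2.6) + 6×L_2(2.6) + (-1)×L_3(2.6)
P(2.6) = 24.185580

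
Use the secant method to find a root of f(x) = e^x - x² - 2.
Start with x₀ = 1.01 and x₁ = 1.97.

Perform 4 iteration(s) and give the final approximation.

f(x) = e^x - x² - 2
x₀ = 1.01, x₁ = 1.97

Secant formula: x_{n+1} = x_n - f(x_n)(x_n - x_{n-1})/(f(x_n) - f(x_{n-1}))

Iteration 1:
  f(1.010000) = -0.274499
  f(1.970000) = 1.289776
  x_2 = 1.970000 - 1.289776×(1.970000 - 1.010000)/(1.289776 - (-0.274499))
       = 1.178461
Iteration 2:
  f(1.970000) = 1.289776
  f(1.178461) = -0.139401
  x_3 = 1.178461 - (-0.139401)×(1.178461 - 1.970000)/(-0.139401 - 1.289776)
       = 1.255667
Iteration 3:
  f(1.178461) = -0.139401
  f(1.255667) = -0.066521
  x_4 = 1.255667 - (-0.066521)×(1.255667 - 1.178461)/(-0.066521 - (-0.139401))
       = 1.326136
Iteration 4:
  f(1.255667) = -0.066521
  f(1.326136) = 0.007825
  x_5 = 1.326136 - 0.007825×(1.326136 - 1.255667)/(0.007825 - (-0.066521))
       = 1.318719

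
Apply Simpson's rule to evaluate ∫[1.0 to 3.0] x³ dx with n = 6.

f(x) = x³
a = 1.0, b = 3.0, n = 6
h = (b - a)/n = 0.333333

Simpson's rule: (h/3)[f(x₀) + 4f(x₁) + 2f(x₂) + ... + f(xₙ)]

x_0 = 1.0000, f(x_0) = 1.000000, coefficient = 1
x_1 = 1.3333, f(x_1) = 2.370370, coefficient = 4
x_2 = 1.6667, f(x_2) = 4.629630, coefficient = 2
x_3 = 2.0000, f(x_3) = 8.000000, coefficient = 4
x_4 = 2.3333, f(x_4) = 12.703704, coefficient = 2
x_5 = 2.6667, f(x_5) = 18.962963, coefficient = 4
x_6 = 3.0000, f(x_6) = 27.000000, coefficient = 1

I ≈ (0.333333/3) × 180.000000 = 20.000000
Exact value: 20.000000
Error: 0.000000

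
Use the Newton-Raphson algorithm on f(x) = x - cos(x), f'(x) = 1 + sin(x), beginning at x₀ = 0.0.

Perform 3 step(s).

f(x) = x - cos(x)
f'(x) = 1 + sin(x)
x₀ = 0.0

Newton-Raphson formula: x_{n+1} = x_n - f(x_n)/f'(x_n)

Iteration 1:
  f(0.000000) = -1.000000
  f'(0.000000) = 1.000000
  x_1 = 0.000000 - (-1.000000)/1.000000 = 1.000000
Iteration 2:
  f(1.000000) = 0.459698
  f'(1.000000) = 1.841471
  x_2 = 1.000000 - 0.459698/1.841471 = 0.750364
Iteration 3:
  f(0.750364) = 0.018923
  f'(0.750364) = 1.681905
  x_3 = 0.750364 - 0.018923/1.681905 = 0.739113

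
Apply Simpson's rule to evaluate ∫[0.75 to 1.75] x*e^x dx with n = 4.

f(x) = x*e^x
a = 0.75, b = 1.75, n = 4
h = (b - a)/n = 0.250000

Simpson's rule: (h/3)[f(x₀) + 4f(x₁) + 2f(x₂) + ... + f(xₙ)]

x_0 = 0.7500, f(x_0) = 1.587750, coefficient = 1
x_1 = 1.0000, f(x_1) = 2.718282, coefficient = 4
x_2 = 1.2500, f(x_2) = 4.362929, coefficient = 2
x_3 = 1.5000, f(x_3) = 6.722534, coefficient = 4
x_4 = 1.7500, f(x_4) = 10.070555, coefficient = 1

I ≈ (0.250000/3) × 58.147424 = 4.845619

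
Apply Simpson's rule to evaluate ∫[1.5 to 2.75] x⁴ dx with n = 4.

f(x) = x⁴
a = 1.5, b = 2.75, n = 4
h = (b - a)/n = 0.312500

Simpson's rule: (h/3)[f(x₀) + 4f(x₁) + 2f(x₂) + ... + f(xₙ)]

x_0 = 1.5000, f(x_0) = 5.062500, coefficient = 1
x_1 = 1.8125, f(x_1) = 10.792252, coefficient = 4
x_2 = 2.1250, f(x_2) = 20.390869, coefficient = 2
x_3 = 2.4375, f(x_3) = 35.300308, coefficient = 4
x_4 = 2.7500, f(x_4) = 57.191406, coefficient = 1

I ≈ (0.312500/3) × 287.405884 = 29.938113
Exact value: 29.936523
Error: 0.001589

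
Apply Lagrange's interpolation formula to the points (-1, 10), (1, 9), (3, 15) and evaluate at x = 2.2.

Lagrange interpolation formula:
P(x) = Σ yᵢ × Lᵢ(x)
where Lᵢ(x) = Π_{j≠i} (x - xⱼ)/(xᵢ - xⱼ)

L_0(2.2) = (2.2 - 1)/(-1 - 1) × (2.2 - 3)/(-1 - 3) = -0.120000
L_1(2.2) = (2.2 - (-1))/(1 - (-1)) × (2.2 - 3)/(1 - 3) = 0.640000
L_2(2.2) = (2.2 - (-1))/(3 - (-1)) × (2.2 - 1)/(3 - 1) = 0.480000

P(2.2) = 10×L_0(2.2) + 9×L_1(2.2) + 15×L_2(2.2)
P(2.2) = 11.760000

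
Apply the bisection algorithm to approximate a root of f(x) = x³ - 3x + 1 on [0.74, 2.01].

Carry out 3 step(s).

f(x) = x³ - 3x + 1
Initial interval: [0.74, 2.01]

Iteration 1:
  c_1 = (0.740000 + 2.010000)/2 = 1.375000
  f(c_1) = f(1.375000) = -0.525391
  f(a) × f(c) ≥ 0, new interval: [1.375000, 2.010000]
Iteration 2:
  c_2 = (1.375000 + 2.010000)/2 = 1.692500
  f(c_2) = f(1.692500) = 0.770761
  f(a) × f(c) < 0, new interval: [1.375000, 1.692500]
Iteration 3:
  c_3 = (1.375000 + 1.692500)/2 = 1.533750
  f(c_3) = f(1.533750) = 0.006727
  f(a) × f(c) < 0, new interval: [1.375000, 1.533750]

After 3 iteration(s), the approximation is c_3 = 1.533750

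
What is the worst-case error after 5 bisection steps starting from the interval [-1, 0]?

Bisection error bound: |error| ≤ (b-a)/2^n
|error| ≤ (0 - (-1))/2^5 = 1/2^5
|error| ≤ 0.0312500000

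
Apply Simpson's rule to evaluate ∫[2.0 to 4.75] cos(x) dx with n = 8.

f(x) = cos(x)
a = 2.0, b = 4.75, n = 8
h = (b - a)/n = 0.343750

Simpson's rule: (h/3)[f(x₀) + 4f(x₁) + 2f(x₂) + ... + f(xₙ)]

x_0 = 2.0000, f(x_0) = -0.416147, coefficient = 1
x_1 = 2.3438, f(x_1) = -0.698253, coefficient = 4
x_2 = 2.6875, f(x_2) = -0.898659, coefficient = 2
x_3 = 3.0312, f(x_3) = -0.993918, coefficient = 4
x_4 = 3.3750, f(x_4) = -0.972884, coefficient = 2
x_5 = 3.7188, f(x_5) = -0.838017, coefficient = 4
x_6 = 4.0625, f(x_6) = -0.605098, coefficient = 2
x_7 = 4.4062, f(x_7) = -0.301379, coefficient = 4
x_8 = 4.7500, f(x_8) = 0.037602, coefficient = 1

I ≈ (0.343750/3) × -16.658098 = -1.908740
Exact value: -1.908590
Error: 0.000150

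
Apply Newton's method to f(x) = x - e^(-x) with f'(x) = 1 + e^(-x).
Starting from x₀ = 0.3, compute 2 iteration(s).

f(x) = x - e^(-x)
f'(x) = 1 + e^(-x)
x₀ = 0.3

Newton-Raphson formula: x_{n+1} = x_n - f(x_n)/f'(x_n)

Iteration 1:
  f(0.300000) = -0.440818
  f'(0.300000) = 1.740818
  x_1 = 0.300000 - (-0.440818)/1.740818 = 0.553225
Iteration 2:
  f(0.553225) = -0.021868
  f'(0.553225) = 1.575092
  x_2 = 0.553225 - (-0.021868)/1.575092 = 0.567108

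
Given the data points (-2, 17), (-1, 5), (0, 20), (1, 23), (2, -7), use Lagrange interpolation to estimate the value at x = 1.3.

Lagrange interpolation formula:
P(x) = Σ yᵢ × Lᵢ(x)
where Lᵢ(x) = Π_{j≠i} (x - xⱼ)/(xᵢ - xⱼ)

L_0(1.3) = (1.3 - (-1))/(-2 - (-1)) × (1.3 - 0)/(-2 - 0) × (1.3 - 1)/(-2 - 1) × (1.3 - 2)/(-2 - 2) = -0.026163
L_1(1.3) = (1.3 - (-2))/(-1 - (-2)) × (1.3 - 0)/(-1 - 0) × (1.3 - 1)/(-1 - 1) × (1.3 - 2)/(-1 - 2) = 0.150150
L_2(1.3) = (1.3 - (-2))/(0 - (-2)) × (1.3 - (-1))/(0 - (-1)) × (1.3 - 1)/(0 - 1) × (1.3 - 2)/(0 - 2) = -0.398475
L_3(1.3) = (1.3 - (-2))/(1 - (-2)) × (1.3 - (-1))/(1 - (-1)) × (1.3 - 0)/(1 - 0) × (1.3 - 2)/(1 - 2) = 1.151150
L_4(1.3) = (1.3 - (-2))/(2 - (-2)) × (1.3 - (-1))/(2 - (-1)) × (1.3 - 0)/(2 - 0) × (1.3 - 1)/(2 - 1) = 0.123338

P(1.3) = 17×L_0(1.3) + 5×L_1(1.3) + 20×L_2(1.3) + 23×L_3(1.3) + (-7)×L_4(1.3)
P(1.3) = 17.949575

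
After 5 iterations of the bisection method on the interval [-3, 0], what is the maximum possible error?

Bisection error bound: |error| ≤ (b-a)/2^n
|error| ≤ (0 - (-3))/2^5 = 3/2^5
|error| ≤ 0.0937500000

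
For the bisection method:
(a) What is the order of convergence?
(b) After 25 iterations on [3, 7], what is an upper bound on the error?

(a) Bisection has linear (order 1) convergence; the error is halved each step.

(b) Error bound = (b-a)/2^n = (7 - 3)/2^{25}
    = 4/2^{25}

(a) 1 (linear); (b) error ≤ 1.19e-07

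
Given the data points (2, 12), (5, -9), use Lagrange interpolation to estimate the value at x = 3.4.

Lagrange interpolation formula:
P(x) = Σ yᵢ × Lᵢ(x)
where Lᵢ(x) = Π_{j≠i} (x - xⱼ)/(xᵢ - xⱼ)

L_0(3.4) = (3.4 - 5)/(2 - 5) = 0.533333
L_1(3.4) = (3.4 - 2)/(5 - 2) = 0.466667

P(3.4) = 12×L_0(3.4) + (-9)×L_1(3.4)
P(3.4) = 2.200000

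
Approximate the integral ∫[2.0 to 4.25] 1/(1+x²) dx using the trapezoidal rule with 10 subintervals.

f(x) = 1/(1+x²)
a = 2.0, b = 4.25, n = 10
h = (b - a)/n = 0.225000

Trapezoidal rule: (h/2)[f(x₀) + 2f(x₁) + 2f(x₂) + ... + f(xₙ)]

x_0 = 2.0000, f(x_0) = 0.200000, coefficient = 1
x_1 = 2.2250, f(x_1) = 0.168050, coefficient = 2
x_2 = 2.4500, f(x_2) = 0.142806, coefficient = 2
x_3 = 2.6750, f(x_3) = 0.122615, coefficient = 2
x_4 = 2.9000, f(x_4) = 0.106270, coefficient = 2
x_5 = 3.1250, f(x_5) = 0.092888, coefficient = 2
x_6 = 3.3500, f(x_6) = 0.081816, coefficient = 2
x_7 = 3.5750, f(x_7) = 0.072566, coefficient = 2
x_8 = 3.8000, f(x_8) = 0.064767, coefficient = 2
x_9 = 4.0250, f(x_9) = 0.058137, coefficient = 2
x_10 = 4.2500, f(x_10) = 0.052459, coefficient = 1

I ≈ (0.225000/2) × 2.072289 = 0.233132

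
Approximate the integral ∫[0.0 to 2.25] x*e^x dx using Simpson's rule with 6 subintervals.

f(x) = x*e^x
a = 0.0, b = 2.25, n = 6
h = (b - a)/n = 0.375000

Simpson's rule: (h/3)[f(x₀) + 4f(x₁) + 2f(x₂) + ... + f(xₙ)]

x_0 = 0.0000, f(x_0) = 0.000000, coefficient = 1
x_1 = 0.3750, f(x_1) = 0.545622, coefficient = 4
x_2 = 0.7500, f(x_2) = 1.587750, coefficient = 2
x_3 = 1.1250, f(x_3) = 3.465244, coefficient = 4
x_4 = 1.5000, f(x_4) = 6.722534, coefficient = 2
x_5 = 1.8750, f(x_5) = 12.226536, coefficient = 4
x_6 = 2.2500, f(x_6) = 21.347406, coefficient = 1

I ≈ (0.375000/3) × 102.917579 = 12.864697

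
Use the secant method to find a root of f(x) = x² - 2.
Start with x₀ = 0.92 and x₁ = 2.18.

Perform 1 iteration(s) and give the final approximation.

f(x) = x² - 2
x₀ = 0.92, x₁ = 2.18

Secant formula: x_{n+1} = x_n - f(x_n)(x_n - x_{n-1})/(f(x_n) - f(x_{n-1}))

Iteration 1:
  f(0.920000) = -1.153600
  f(2.180000) = 2.752400
  x_2 = 2.180000 - 2.752400×(2.180000 - 0.920000)/(2.752400 - (-1.153600))
       = 1.292129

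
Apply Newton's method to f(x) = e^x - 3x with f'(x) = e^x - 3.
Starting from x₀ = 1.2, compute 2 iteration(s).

f(x) = e^x - 3x
f'(x) = e^x - 3
x₀ = 1.2

Newton-Raphson formula: x_{n+1} = x_n - f(x_n)/f'(x_n)

Iteration 1:
  f(1.200000) = -0.279883
  f'(1.200000) = 0.320117
  x_1 = 1.200000 - (-0.279883)/0.320117 = 2.074315
Iteration 2:
  f(2.074315) = 1.736148
  f'(2.074315) = 4.959094
  x_2 = 2.074315 - 1.736148/4.959094 = 1.724221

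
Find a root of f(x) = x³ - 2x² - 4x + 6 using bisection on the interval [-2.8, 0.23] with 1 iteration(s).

f(x) = x³ - 2x² - 4x + 6
Initial interval: [-2.8, 0.23]

Iteration 1:
  c_1 = (-2.800000 + 0.230000)/2 = -1.285000
  f(c_1) = f(-1.285000) = 5.715726
  f(a) × f(c) < 0, new interval: [-2.800000, -1.285000]

After 1 iteration(s), the approximation is c_1 = -1.285000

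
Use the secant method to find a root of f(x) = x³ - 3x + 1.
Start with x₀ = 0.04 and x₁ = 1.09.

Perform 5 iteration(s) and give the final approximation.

f(x) = x³ - 3x + 1
x₀ = 0.04, x₁ = 1.09

Secant formula: x_{n+1} = x_n - f(x_n)(x_n - x_{n-1})/(f(x_n) - f(x_{n-1}))

Iteration 1:
  f(0.040000) = 0.880064
  f(1.090000) = -0.974971
  x_2 = 1.090000 - (-0.974971)×(1.090000 - 0.040000)/(-0.974971 - 0.880064)
       = 0.538140
Iteration 2:
  f(1.090000) = -0.974971
  f(0.538140) = -0.458578
  x_3 = 0.538140 - (-0.458578)×(0.538140 - 1.090000)/(-0.458578 - (-0.974971))
       = 0.048067
Iteration 3:
  f(0.538140) = -0.458578
  f(0.048067) = 0.855911
  x_4 = 0.048067 - 0.855911×(0.048067 - 0.538140)/(0.855911 - (-0.458578))
       = 0.367171
Iteration 4:
  f(0.048067) = 0.855911
  f(0.367171) = -0.052013
  x_5 = 0.367171 - (-0.052013)×(0.367171 - 0.048067)/(-0.052013 - 0.855911)
       = 0.348890
Iteration 5:
  f(0.367171) = -0.052013
  f(0.348890) = -0.004202
  x_6 = 0.348890 - (-0.004202)×(0.348890 - 0.367171)/(-0.004202 - (-0.052013))
       = 0.347283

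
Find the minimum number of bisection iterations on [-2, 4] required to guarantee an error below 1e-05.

We need (b-a)/2^n ≤ 1e-05
(4 - (-2))/2^n ≤ 1e-05
6/2^n ≤ 1e-05
2^n ≥ 600000
n ≥ log₂(600000) = 19.19
n ≥ 20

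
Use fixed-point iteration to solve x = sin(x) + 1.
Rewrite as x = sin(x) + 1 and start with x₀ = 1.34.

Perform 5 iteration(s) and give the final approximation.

Equation: x = sin(x) + 1
Fixed-point form: x = sin(x) + 1
x₀ = 1.34

x_1 = g(1.340000) = 1.973485
x_2 = g(1.973485) = 1.920011
x_3 = g(1.920011) = 1.939642
x_4 = g(1.939642) = 1.932744
x_5 = g(1.932744) = 1.935209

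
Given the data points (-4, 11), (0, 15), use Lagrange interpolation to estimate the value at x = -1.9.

Lagrange interpolation formula:
P(x) = Σ yᵢ × Lᵢ(x)
where Lᵢ(x) = Π_{j≠i} (x - xⱼ)/(xᵢ - xⱼ)

L_0(-1.9) = (-1.9 - 0)/(-4 - 0) = 0.475000
L_1(-1.9) = (-1.9 - (-4))/(0 - (-4)) = 0.525000

P(-1.9) = 11×L_0(-1.9) + 15×L_1(-1.9)
P(-1.9) = 13.100000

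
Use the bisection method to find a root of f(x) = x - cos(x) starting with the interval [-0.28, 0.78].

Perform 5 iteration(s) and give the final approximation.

f(x) = x - cos(x)
Initial interval: [-0.28, 0.78]

Iteration 1:
  c_1 = (-0.280000 + 0.780000)/2 = 0.250000
  f(c_1) = f(0.250000) = -0.718912
  f(a) × f(c) ≥ 0, new interval: [0.250000, 0.780000]
Iteration 2:
  c_2 = (0.250000 + 0.780000)/2 = 0.515000
  f(c_2) = f(0.515000) = -0.355293
  f(a) × f(c) ≥ 0, new interval: [0.515000, 0.780000]
Iteration 3:
  c_3 = (0.515000 + 0.780000)/2 = 0.647500
  f(c_3) = f(0.647500) = -0.150094
  f(a) × f(c) ≥ 0, new interval: [0.647500, 0.780000]
Iteration 4:
  c_4 = (0.647500 + 0.780000)/2 = 0.713750
  f(c_4) = f(0.713750) = -0.042162
  f(a) × f(c) ≥ 0, new interval: [0.713750, 0.780000]
Iteration 5:
  c_5 = (0.713750 + 0.780000)/2 = 0.746875
  f(c_5) = f(0.746875) = 0.013060
  f(a) × f(c) < 0, new interval: [0.713750, 0.746875]

After 5 iteration(s), the approximation is c_5 = 0.746875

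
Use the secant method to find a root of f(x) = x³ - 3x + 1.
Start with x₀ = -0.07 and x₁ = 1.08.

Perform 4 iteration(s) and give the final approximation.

f(x) = x³ - 3x + 1
x₀ = -0.07, x₁ = 1.08

Secant formula: x_{n+1} = x_n - f(x_n)(x_n - x_{n-1})/(f(x_n) - f(x_{n-1}))

Iteration 1:
  f(-0.070000) = 1.209657
  f(1.080000) = -0.980288
  x_2 = 1.080000 - (-0.980288)×(1.080000 - (-0.070000))/(-0.980288 - 1.209657)
       = 0.565224
Iteration 2:
  f(1.080000) = -0.980288
  f(0.565224) = -0.515095
  x_3 = 0.565224 - (-0.515095)×(0.565224 - 1.080000)/(-0.515095 - (-0.980288))
       = -0.004773
Iteration 3:
  f(0.565224) = -0.515095
  f(-0.004773) = 1.014320
  x_4 = -0.004773 - 1.014320×(-0.004773 - 0.565224)/(1.014320 - (-0.515095))
       = 0.373253
Iteration 4:
  f(-0.004773) = 1.014320
  f(0.373253) = -0.067759
  x_5 = 0.373253 - (-0.067759)×(0.373253 - (-0.004773))/(-0.067759 - 1.014320)
       = 0.349582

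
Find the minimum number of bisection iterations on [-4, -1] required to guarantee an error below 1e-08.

We need (b-a)/2^n ≤ 1e-08
(-1 - (-4))/2^n ≤ 1e-08
3/2^n ≤ 1e-08
2^n ≥ 300000000
n ≥ log₂(300000000) = 28.16
n ≥ 29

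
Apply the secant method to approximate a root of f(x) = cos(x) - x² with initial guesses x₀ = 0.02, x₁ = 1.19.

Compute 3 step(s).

f(x) = cos(x) - x²
x₀ = 0.02, x₁ = 1.19

Secant formula: x_{n+1} = x_n - f(x_n)(x_n - x_{n-1})/(f(x_n) - f(x_{n-1}))

Iteration 1:
  f(0.020000) = 0.999400
  f(1.190000) = -1.044440
  x_2 = 1.190000 - (-1.044440)×(1.190000 - 0.020000)/(-1.044440 - 0.999400)
       = 0.592108
Iteration 2:
  f(1.190000) = -1.044440
  f(0.592108) = 0.479174
  x_3 = 0.592108 - 0.479174×(0.592108 - 1.190000)/(0.479174 - (-1.044440))
       = 0.780144
Iteration 3:
  f(0.592108) = 0.479174
  f(0.780144) = 0.102187
  x_4 = 0.780144 - 0.102187×(0.780144 - 0.592108)/(0.102187 - 0.479174)
       = 0.831114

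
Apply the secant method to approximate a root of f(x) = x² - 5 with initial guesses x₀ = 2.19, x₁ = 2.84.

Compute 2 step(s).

f(x) = x² - 5
x₀ = 2.19, x₁ = 2.84

Secant formula: x_{n+1} = x_n - f(x_n)(x_n - x_{n-1})/(f(x_n) - f(x_{n-1}))

Iteration 1:
  f(2.190000) = -0.203900
  f(2.840000) = 3.065600
  x_2 = 2.840000 - 3.065600×(2.840000 - 2.190000)/(3.065600 - (-0.203900))
       = 2.230537
Iteration 2:
  f(2.840000) = 3.065600
  f(2.230537) = -0.024706
  x_3 = 2.230537 - (-0.024706)×(2.230537 - 2.840000)/(-0.024706 - 3.065600)
       = 2.235409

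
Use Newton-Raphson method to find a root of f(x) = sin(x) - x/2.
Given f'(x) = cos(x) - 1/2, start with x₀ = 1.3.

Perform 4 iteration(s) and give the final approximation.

f(x) = sin(x) - x/2
f'(x) = cos(x) - 1/2
x₀ = 1.3

Newton-Raphson formula: x_{n+1} = x_n - f(x_n)/f'(x_n)

Iteration 1:
  f(1.300000) = 0.313558
  f'(1.300000) = -0.232501
  x_1 = 1.300000 - 0.313558/(-0.232501) = 2.648631
Iteration 2:
  f(2.648631) = -0.851078
  f'(2.648631) = -1.380935
  x_2 = 2.648631 - (-0.851078)/(-1.380935) = 2.032325
Iteration 3:
  f(2.032325) = -0.120790
  f'(2.032325) = -0.945317
  x_3 = 2.032325 - (-0.120790)/(-0.945317) = 1.904548
Iteration 4:
  f(1.904548) = -0.007454
  f'(1.904548) = -0.827590
  x_4 = 1.904548 - (-0.007454)/(-0.827590) = 1.895541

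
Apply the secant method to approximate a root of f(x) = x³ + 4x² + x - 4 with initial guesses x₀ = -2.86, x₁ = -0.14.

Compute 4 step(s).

f(x) = x³ + 4x² + x - 4
x₀ = -2.86, x₁ = -0.14

Secant formula: x_{n+1} = x_n - f(x_n)(x_n - x_{n-1})/(f(x_n) - f(x_{n-1}))

Iteration 1:
  f(-2.860000) = 2.464744
  f(-0.140000) = -4.064344
  x_2 = -0.140000 - (-4.064344)×(-0.140000 - (-2.860000))/(-4.064344 - 2.464744)
       = -1.833194
Iteration 2:
  f(-0.140000) = -4.064344
  f(-1.833194) = 1.448576
  x_3 = -1.833194 - 1.448576×(-1.833194 - (-0.140000))/(1.448576 - (-4.064344))
       = -1.388290
Iteration 3:
  f(-1.833194) = 1.448576
  f(-1.388290) = -0.354612
  x_4 = -1.388290 - (-0.354612)×(-1.388290 - (-1.833194))/(-0.354612 - 1.448576)
       = -1.475784
Iteration 4:
  f(-1.388290) = -0.354612
  f(-1.475784) = 0.021804
  x_5 = -1.475784 - 0.021804×(-1.475784 - (-1.388290))/(0.021804 - (-0.354612))
       = -1.470716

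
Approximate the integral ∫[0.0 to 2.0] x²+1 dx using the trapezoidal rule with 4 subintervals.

f(x) = x²+1
a = 0.0, b = 2.0, n = 4
h = (b - a)/n = 0.500000

Trapezoidal rule: (h/2)[f(x₀) + 2f(x₁) + 2f(x₂) + ... + f(xₙ)]

x_0 = 0.0000, f(x_0) = 1.000000, coefficient = 1
x_1 = 0.5000, f(x_1) = 1.250000, coefficient = 2
x_2 = 1.0000, f(x_2) = 2.000000, coefficient = 2
x_3 = 1.5000, f(x_3) = 3.250000, coefficient = 2
x_4 = 2.0000, f(x_4) = 5.000000, coefficient = 1

I ≈ (0.500000/2) × 19.000000 = 4.750000
Exact value: 4.666667
Error: 0.083333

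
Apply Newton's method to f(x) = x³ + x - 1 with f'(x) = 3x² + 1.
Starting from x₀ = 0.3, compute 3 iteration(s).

f(x) = x³ + x - 1
f'(x) = 3x² + 1
x₀ = 0.3

Newton-Raphson formula: x_{n+1} = x_n - f(x_n)/f'(x_n)

Iteration 1:
  f(0.300000) = -0.673000
  f'(0.300000) = 1.270000
  x_1 = 0.300000 - (-0.673000)/1.270000 = 0.829921
Iteration 2:
  f(0.829921) = 0.401546
  f'(0.829921) = 3.066308
  x_2 = 0.829921 - 0.401546/3.066308 = 0.698967
Iteration 3:
  f(0.698967) = 0.040451
  f'(0.698967) = 2.465665
  x_3 = 0.698967 - 0.040451/2.465665 = 0.682561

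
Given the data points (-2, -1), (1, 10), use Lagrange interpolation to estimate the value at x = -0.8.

Lagrange interpolation formula:
P(x) = Σ yᵢ × Lᵢ(x)
where Lᵢ(x) = Π_{j≠i} (x - xⱼ)/(xᵢ - xⱼ)

L_0(-0.8) = (-0.8 - 1)/(-2 - 1) = 0.600000
L_1(-0.8) = (-0.8 - (-2))/(1 - (-2)) = 0.400000

P(-0.8) = (-1)×L_0(-0.8) + 10×L_1(-0.8)
P(-0.8) = 3.400000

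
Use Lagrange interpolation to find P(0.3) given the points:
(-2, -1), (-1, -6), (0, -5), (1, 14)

Lagrange interpolation formula:
P(x) = Σ yᵢ × Lᵢ(x)
where Lᵢ(x) = Π_{j≠i} (x - xⱼ)/(xᵢ - xⱼ)

L_0(0.3) = (0.3 - (-1))/(-2 - (-1)) × (0.3 - 0)/(-2 - 0) × (0.3 - 1)/(-2 - 1) = 0.045500
L_1(0.3) = (0.3 - (-2))/(-1 - (-2)) × (0.3 - 0)/(-1 - 0) × (0.3 - 1)/(-1 - 1) = -0.241500
L_2(0.3) = (0.3 - (-2))/(0 - (-2)) × (0.3 - (-1))/(0 - (-1)) × (0.3 - 1)/(0 - 1) = 1.046500
L_3(0.3) = (0.3 - (-2))/(1 - (-2)) × (0.3 - (-1))/(1 - (-1)) × (0.3 - 0)/(1 - 0) = 0.149500

P(0.3) = (-1)×L_0(0.3) + (-6)×L_1(0.3) + (-5)×L_2(0.3) + 14×L_3(0.3)
P(0.3) = -1.736000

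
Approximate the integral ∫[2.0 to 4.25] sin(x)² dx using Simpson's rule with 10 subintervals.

f(x) = sin(x)²
a = 2.0, b = 4.25, n = 10
h = (b - a)/n = 0.225000

Simpson's rule: (h/3)[f(x₀) + 4f(x₁) + 2f(x₂) + ... + f(xₙ)]

x_0 = 2.0000, f(x_0) = 0.826822, coefficient = 1
x_1 = 2.2250, f(x_1) = 0.629694, coefficient = 4
x_2 = 2.4500, f(x_2) = 0.406744, coefficient = 2
x_3 = 2.6750, f(x_3) = 0.202361, coefficient = 4
x_4 = 2.9000, f(x_4) = 0.057240, coefficient = 2
x_5 = 3.1250, f(x_5) = 0.000275, coefficient = 4
x_6 = 3.3500, f(x_6) = 0.042808, coefficient = 2
x_7 = 3.5750, f(x_7) = 0.176371, coefficient = 4
x_8 = 3.8000, f(x_8) = 0.374370, coefficient = 2
x_9 = 4.0250, f(x_9) = 0.597383, coefficient = 4
x_10 = 4.2500, f(x_10) = 0.801006, coefficient = 1

I ≈ (0.225000/3) × 9.814491 = 0.736087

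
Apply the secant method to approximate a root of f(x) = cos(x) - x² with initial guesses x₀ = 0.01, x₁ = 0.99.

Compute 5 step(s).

f(x) = cos(x) - x²
x₀ = 0.01, x₁ = 0.99

Secant formula: x_{n+1} = x_n - f(x_n)(x_n - x_{n-1})/(f(x_n) - f(x_{n-1}))

Iteration 1:
  f(0.010000) = 0.999850
  f(0.990000) = -0.431410
  x_2 = 0.990000 - (-0.431410)×(0.990000 - 0.010000)/(-0.431410 - 0.999850)
       = 0.694609
Iteration 2:
  f(0.990000) = -0.431410
  f(0.694609) = 0.285823
  x_3 = 0.694609 - 0.285823×(0.694609 - 0.990000)/(0.285823 - (-0.431410))
       = 0.812324
Iteration 3:
  f(0.694609) = 0.285823
  f(0.812324) = 0.027942
  x_4 = 0.812324 - 0.027942×(0.812324 - 0.694609)/(0.027942 - 0.285823)
       = 0.825079
Iteration 4:
  f(0.812324) = 0.027942
  f(0.825079) = -0.002257
  x_5 = 0.825079 - (-0.002257)×(0.825079 - 0.812324)/(-0.002257 - 0.027942)
       = 0.824126
Iteration 5:
  f(0.825079) = -0.002257
  f(0.824126) = 0.000015
  x_6 = 0.824126 - 0.000015×(0.824126 - 0.825079)/(0.000015 - (-0.002257))
       = 0.824132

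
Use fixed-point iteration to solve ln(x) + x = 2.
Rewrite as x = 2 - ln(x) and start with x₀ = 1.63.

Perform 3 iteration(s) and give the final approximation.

Equation: ln(x) + x = 2
Fixed-point form: x = 2 - ln(x)
x₀ = 1.63

x_1 = g(1.630000) = 1.511420
x_2 = g(1.511420) = 1.586950
x_3 = g(1.586950) = 1.538186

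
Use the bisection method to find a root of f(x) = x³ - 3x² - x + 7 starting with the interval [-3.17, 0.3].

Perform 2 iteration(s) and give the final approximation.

f(x) = x³ - 3x² - x + 7
Initial interval: [-3.17, 0.3]

Iteration 1:
  c_1 = (-3.170000 + 0.300000)/2 = -1.435000
  f(c_1) = f(-1.435000) = -0.697663
  f(a) × f(c) ≥ 0, new interval: [-1.435000, 0.300000]
Iteration 2:
  c_2 = (-1.435000 + 0.300000)/2 = -0.567500
  f(c_2) = f(-0.567500) = 6.418564
  f(a) × f(c) < 0, new interval: [-1.435000, -0.567500]

After 2 iteration(s), the approximation is c_2 = -0.567500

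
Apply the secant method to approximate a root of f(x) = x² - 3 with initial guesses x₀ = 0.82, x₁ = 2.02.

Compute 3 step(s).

f(x) = x² - 3
x₀ = 0.82, x₁ = 2.02

Secant formula: x_{n+1} = x_n - f(x_n)(x_n - x_{n-1})/(f(x_n) - f(x_{n-1}))

Iteration 1:
  f(0.820000) = -2.327600
  f(2.020000) = 1.080400
  x_2 = 2.020000 - 1.080400×(2.020000 - 0.820000)/(1.080400 - (-2.327600))
       = 1.639577
Iteration 2:
  f(2.020000) = 1.080400
  f(1.639577) = -0.311786
  x_3 = 1.639577 - (-0.311786)×(1.639577 - 2.020000)/(-0.311786 - 1.080400)
       = 1.724775
Iteration 3:
  f(1.639577) = -0.311786
  f(1.724775) = -0.025152
  x_4 = 1.724775 - (-0.025152)×(1.724775 - 1.639577)/(-0.025152 - (-0.311786))
       = 1.732251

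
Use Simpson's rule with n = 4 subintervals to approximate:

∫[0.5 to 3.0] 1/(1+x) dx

f(x) = 1/(1+x)
a = 0.5, b = 3.0, n = 4
h = (b - a)/n = 0.625000

Simpson's rule: (h/3)[f(x₀) + 4f(x₁) + 2f(x₂) + ... + f(xₙ)]

x_0 = 0.5000, f(x_0) = 0.666667, coefficient = 1
x_1 = 1.1250, f(x_1) = 0.470588, coefficient = 4
x_2 = 1.7500, f(x_2) = 0.363636, coefficient = 2
x_3 = 2.3750, f(x_3) = 0.296296, coefficient = 4
x_4 = 3.0000, f(x_4) = 0.250000, coefficient = 1

I ≈ (0.625000/3) × 4.711478 = 0.981558
Exact value: 0.980829
Error: 0.000729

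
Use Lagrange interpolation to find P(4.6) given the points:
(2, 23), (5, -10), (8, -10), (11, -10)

Lagrange interpolation formula:
P(x) = Σ yᵢ × Lᵢ(x)
where Lᵢ(x) = Π_{j≠i} (x - xⱼ)/(xᵢ - xⱼ)

L_0(4.6) = (4.6 - 5)/(2 - 5) × (4.6 - 8)/(2 - 8) × (4.6 - 11)/(2 - 11) = 0.053728
L_1(4.6) = (4.6 - 2)/(5 - 2) × (4.6 - 8)/(5 - 8) × (4.6 - 11)/(5 - 11) = 1.047704
L_2(4.6) = (4.6 - 2)/(8 - 2) × (4.6 - 5)/(8 - 5) × (4.6 - 11)/(8 - 11) = -0.123259
L_3(4.6) = (4.6 - 2)/(11 - 2) × (4.6 - 5)/(11 - 5) × (4.6 - 8)/(11 - 8) = 0.021827

P(4.6) = 23×L_0(4.6) + (-10)×L_1(4.6) + (-10)×L_2(4.6) + (-10)×L_3(4.6)
P(4.6) = -8.226963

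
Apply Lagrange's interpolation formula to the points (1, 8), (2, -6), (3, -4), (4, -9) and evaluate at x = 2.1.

Lagrange interpolation formula:
P(x) = Σ yᵢ × Lᵢ(x)
where Lᵢ(x) = Π_{j≠i} (x - xⱼ)/(xᵢ - xⱼ)

L_0(2.1) = (2.1 - 2)/(1 - 2) × (2.1 - 3)/(1 - 3) × (2.1 - 4)/(1 - 4) = -0.028500
L_1(2.1) = (2.1 - 1)/(2 - 1) × (2.1 - 3)/(2 - 3) × (2.1 - 4)/(2 - 4) = 0.940500
L_2(2.1) = (2.1 - 1)/(3 - 1) × (2.1 - 2)/(3 - 2) × (2.1 - 4)/(3 - 4) = 0.104500
L_3(2.1) = (2.1 - 1)/(4 - 1) × (2.1 - 2)/(4 - 2) × (2.1 - 3)/(4 - 3) = -0.016500

P(2.1) = 8×L_0(2.1) + (-6)×L_1(2.1) + (-4)×L_2(2.1) + (-9)×L_3(2.1)
P(2.1) = -6.140500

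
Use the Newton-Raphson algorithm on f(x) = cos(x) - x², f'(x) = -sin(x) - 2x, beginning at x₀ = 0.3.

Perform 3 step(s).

f(x) = cos(x) - x²
f'(x) = -sin(x) - 2x
x₀ = 0.3

Newton-Raphson formula: x_{n+1} = x_n - f(x_n)/f'(x_n)

Iteration 1:
  f(0.300000) = 0.865336
  f'(0.300000) = -0.895520
  x_1 = 0.300000 - 0.865336/(-0.895520) = 1.266295
Iteration 2:
  f(1.266295) = -1.303685
  f'(1.266295) = -3.486586
  x_2 = 1.266295 - (-1.303685)/(-3.486586) = 0.892380
Iteration 3:
  f(0.892380) = -0.168782
  f'(0.892380) = -2.563329
  x_3 = 0.892380 - (-0.168782)/(-2.563329) = 0.826535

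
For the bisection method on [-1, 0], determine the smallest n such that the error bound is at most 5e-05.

We need (b-a)/2^n ≤ 5e-05
(0 - (-1))/2^n ≤ 5e-05
1/2^n ≤ 5e-05
2^n ≥ 20000
n ≥ log₂(20000) = 14.29
n ≥ 15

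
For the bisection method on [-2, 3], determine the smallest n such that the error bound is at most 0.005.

We need (b-a)/2^n ≤ 0.005
(3 - (-2))/2^n ≤ 0.005
5/2^n ≤ 0.005
2^n ≥ 1000
n ≥ log₂(1000) = 9.97
n ≥ 10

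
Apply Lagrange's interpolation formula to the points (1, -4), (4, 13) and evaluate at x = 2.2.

Lagrange interpolation formula:
P(x) = Σ yᵢ × Lᵢ(x)
where Lᵢ(x) = Π_{j≠i} (x - xⱼ)/(xᵢ - xⱼ)

L_0(2.2) = (2.2 - 4)/(1 - 4) = 0.600000
L_1(2.2) = (2.2 - 1)/(4 - 1) = 0.400000

P(2.2) = (-4)×L_0(2.2) + 13×L_1(2.2)
P(2.2) = 2.800000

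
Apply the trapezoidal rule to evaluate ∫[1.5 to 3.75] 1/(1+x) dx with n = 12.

f(x) = 1/(1+x)
a = 1.5, b = 3.75, n = 12
h = (b - a)/n = 0.187500

Trapezoidal rule: (h/2)[f(x₀) + 2f(x₁) + 2f(x₂) + ... + f(xₙ)]

x_0 = 1.5000, f(x_0) = 0.400000, coefficient = 1
x_1 = 1.6875, f(x_1) = 0.372093, coefficient = 2
x_2 = 1.8750, f(x_2) = 0.347826, coefficient = 2
x_3 = 2.0625, f(x_3) = 0.326531, coefficient = 2
x_4 = 2.2500, f(x_4) = 0.307692, coefficient = 2
x_5 = 2.4375, f(x_5) = 0.290909, coefficient = 2
x_6 = 2.6250, f(x_6) = 0.275862, coefficient = 2
x_7 = 2.8125, f(x_7) = 0.262295, coefficient = 2
x_8 = 3.0000, f(x_8) = 0.250000, coefficient = 2
x_9 = 3.1875, f(x_9) = 0.238806, coefficient = 2
x_10 = 3.3750, f(x_10) = 0.228571, coefficient = 2
x_11 = 3.5625, f(x_11) = 0.219178, coefficient = 2
x_12 = 3.7500, f(x_12) = 0.210526, coefficient = 1

I ≈ (0.187500/2) × 6.850054 = 0.642193
Exact value: 0.641854
Error: 0.000339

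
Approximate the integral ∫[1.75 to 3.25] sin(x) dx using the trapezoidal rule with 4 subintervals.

f(x) = sin(x)
a = 1.75, b = 3.25, n = 4
h = (b - a)/n = 0.375000

Trapezoidal rule: (h/2)[f(x₀) + 2f(x₁) + 2f(x₂) + ... + f(xₙ)]

x_0 = 1.7500, f(x_0) = 0.983986, coefficient = 1
x_1 = 2.1250, f(x_1) = 0.850320, coefficient = 2
x_2 = 2.5000, f(x_2) = 0.598472, coefficient = 2
x_3 = 2.8750, f(x_3) = 0.263446, coefficient = 2
x_4 = 3.2500, f(x_4) = -0.108195, coefficient = 1

I ≈ (0.375000/2) × 4.300267 = 0.806300
Exact value: 0.815884
Error: 0.009584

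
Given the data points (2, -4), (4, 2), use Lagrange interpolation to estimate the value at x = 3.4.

Lagrange interpolation formula:
P(x) = Σ yᵢ × Lᵢ(x)
where Lᵢ(x) = Π_{j≠i} (x - xⱼ)/(xᵢ - xⱼ)

L_0(3.4) = (3.4 - 4)/(2 - 4) = 0.300000
L_1(3.4) = (3.4 - 2)/(4 - 2) = 0.700000

P(3.4) = (-4)×L_0(3.4) + 2×L_1(3.4)
P(3.4) = 0.200000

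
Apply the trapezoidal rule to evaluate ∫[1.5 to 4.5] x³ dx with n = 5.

f(x) = x³
a = 1.5, b = 4.5, n = 5
h = (b - a)/n = 0.600000

Trapezoidal rule: (h/2)[f(x₀) + 2f(x₁) + 2f(x₂) + ... + f(xₙ)]

x_0 = 1.5000, f(x_0) = 3.375000, coefficient = 1
x_1 = 2.1000, f(x_1) = 9.261000, coefficient = 2
x_2 = 2.7000, f(x_2) = 19.683000, coefficient = 2
x_3 = 3.3000, f(x_3) = 35.937000, coefficient = 2
x_4 = 3.9000, f(x_4) = 59.319000, coefficient = 2
x_5 = 4.5000, f(x_5) = 91.125000, coefficient = 1

I ≈ (0.600000/2) × 342.900000 = 102.870000
Exact value: 101.250000
Error: 1.620000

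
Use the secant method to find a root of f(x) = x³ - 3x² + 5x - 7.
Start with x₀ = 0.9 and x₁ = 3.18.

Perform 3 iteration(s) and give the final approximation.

f(x) = x³ - 3x² + 5x - 7
x₀ = 0.9, x₁ = 3.18

Secant formula: x_{n+1} = x_n - f(x_n)(x_n - x_{n-1})/(f(x_n) - f(x_{n-1}))

Iteration 1:
  f(0.900000) = -4.201000
  f(3.180000) = 10.720232
  x_2 = 3.180000 - 10.720232×(3.180000 - 0.900000)/(10.720232 - (-4.201000))
       = 1.541923
Iteration 2:
  f(3.180000) = 10.720232
  f(1.541923) = -2.757002
  x_3 = 1.541923 - (-2.757002)×(1.541923 - 3.180000)/(-2.757002 - 10.720232)
       = 1.877020
Iteration 3:
  f(1.541923) = -2.757002
  f(1.877020) = -1.571388
  x_4 = 1.877020 - (-1.571388)×(1.877020 - 1.541923)/(-1.571388 - (-2.757002))
       = 2.321151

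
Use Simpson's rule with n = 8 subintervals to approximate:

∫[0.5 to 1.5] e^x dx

f(x) = e^x
a = 0.5, b = 1.5, n = 8
h = (b - a)/n = 0.125000

Simpson's rule: (h/3)[f(x₀) + 4f(x₁) + 2f(x₂) + ... + f(xₙ)]

x_0 = 0.5000, f(x_0) = 1.648721, coefficient = 1
x_1 = 0.6250, f(x_1) = 1.868246, coefficient = 4
x_2 = 0.7500, f(x_2) = 2.117000, coefficient = 2
x_3 = 0.8750, f(x_3) = 2.398875, coefficient = 4
x_4 = 1.0000, f(x_4) = 2.718282, coefficient = 2
x_5 = 1.1250, f(x_5) = 3.080217, coefficient = 4
x_6 = 1.2500, f(x_6) = 3.490343, coefficient = 2
x_7 = 1.3750, f(x_7) = 3.955077, coefficient = 4
x_8 = 1.5000, f(x_8) = 4.481689, coefficient = 1

I ≈ (0.125000/3) × 67.991319 = 2.832972
Exact value: 2.832968
Error: 0.000004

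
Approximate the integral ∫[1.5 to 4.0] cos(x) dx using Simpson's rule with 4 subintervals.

f(x) = cos(x)
a = 1.5, b = 4.0, n = 4
h = (b - a)/n = 0.625000

Simpson's rule: (h/3)[f(x₀) + 4f(x₁) + 2f(x₂) + ... + f(xₙ)]

x_0 = 1.5000, f(x_0) = 0.070737, coefficient = 1
x_1 = 2.1250, f(x_1) = -0.526266, coefficient = 4
x_2 = 2.7500, f(x_2) = -0.924302, coefficient = 2
x_3 = 3.3750, f(x_3) = -0.972884, coefficient = 4
x_4 = 4.0000, f(x_4) = -0.653644, coefficient = 1

I ≈ (0.625000/3) × -8.428112 = -1.755857
Exact value: -1.754297
Error: 0.001559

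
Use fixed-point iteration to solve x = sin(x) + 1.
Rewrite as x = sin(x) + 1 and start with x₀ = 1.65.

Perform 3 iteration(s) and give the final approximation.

Equation: x = sin(x) + 1
Fixed-point form: x = sin(x) + 1
x₀ = 1.65

x_1 = g(1.650000) = 1.996865
x_2 = g(1.996865) = 1.910598
x_3 = g(1.910598) = 1.942821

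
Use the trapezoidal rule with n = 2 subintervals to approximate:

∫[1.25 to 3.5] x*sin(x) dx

f(x) = x*sin(x)
a = 1.25, b = 3.5, n = 2
h = (b - a)/n = 1.125000

Trapezoidal rule: (h/2)[f(x₀) + 2f(x₁) + 2f(x₂) + ... + f(xₙ)]

x_0 = 1.2500, f(x_0) = 1.186231, coefficient = 1
x_1 = 2.3750, f(x_1) = 1.647502, coefficient = 2
x_2 = 3.5000, f(x_2) = -1.227741, coefficient = 1

I ≈ (1.125000/2) × 3.253493 = 1.830090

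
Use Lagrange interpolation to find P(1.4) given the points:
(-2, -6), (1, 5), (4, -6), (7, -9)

Lagrange interpolation formula:
P(x) = Σ yᵢ × Lᵢ(x)
where Lᵢ(x) = Π_{j≠i} (x - xⱼ)/(xᵢ - xⱼ)

L_0(1.4) = (1.4 - 1)/(-2 - 1) × (1.4 - 4)/(-2 - 4) × (1.4 - 7)/(-2 - 7) = -0.035951
L_1(1.4) = (1.4 - (-2))/(1 - (-2)) × (1.4 - 4)/(1 - 4) × (1.4 - 7)/(1 - 7) = 0.916741
L_2(1.4) = (1.4 - (-2))/(4 - (-2)) × (1.4 - 1)/(4 - 1) × (1.4 - 7)/(4 - 7) = 0.141037
L_3(1.4) = (1.4 - (-2))/(7 - (-2)) × (1.4 - 1)/(7 - 1) × (1.4 - 4)/(7 - 4) = -0.021827

P(1.4) = (-6)×L_0(1.4) + 5×L_1(1.4) + (-6)×L_2(1.4) + (-9)×L_3(1.4)
P(1.4) = 4.149630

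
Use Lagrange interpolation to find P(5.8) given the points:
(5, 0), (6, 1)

Lagrange interpolation formula:
P(x) = Σ yᵢ × Lᵢ(x)
where Lᵢ(x) = Π_{j≠i} (x - xⱼ)/(xᵢ - xⱼ)

L_0(5.8) = (5.8 - 6)/(5 - 6) = 0.200000
L_1(5.8) = (5.8 - 5)/(6 - 5) = 0.800000

P(5.8) = 0×L_0(5.8) + 1×L_1(5.8)
P(5.8) = 0.800000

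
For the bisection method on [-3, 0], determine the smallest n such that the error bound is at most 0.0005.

We need (b-a)/2^n ≤ 0.0005
(0 - (-3))/2^n ≤ 0.0005
3/2^n ≤ 0.0005
2^n ≥ 6000
n ≥ log₂(6000) = 12.55
n ≥ 13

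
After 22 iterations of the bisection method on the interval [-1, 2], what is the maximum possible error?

Bisection error bound: |error| ≤ (b-a)/2^n
|error| ≤ (2 - (-1))/2^22 = 3/2^22
|error| ≤ 0.0000007153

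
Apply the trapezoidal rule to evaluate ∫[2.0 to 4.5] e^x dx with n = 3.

f(x) = e^x
a = 2.0, b = 4.5, n = 3
h = (b - a)/n = 0.833333

Trapezoidal rule: (h/2)[f(x₀) + 2f(x₁) + 2f(x₂) + ... + f(xₙ)]

x_0 = 2.0000, f(x_0) = 7.389056, coefficient = 1
x_1 = 2.8333, f(x_1) = 17.002040, coefficient = 2
x_2 = 3.6667, f(x_2) = 39.121284, coefficient = 2
x_3 = 4.5000, f(x_3) = 90.017131, coefficient = 1

I ≈ (0.833333/2) × 209.652835 = 87.355348
Exact value: 82.628075
Error: 4.727273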